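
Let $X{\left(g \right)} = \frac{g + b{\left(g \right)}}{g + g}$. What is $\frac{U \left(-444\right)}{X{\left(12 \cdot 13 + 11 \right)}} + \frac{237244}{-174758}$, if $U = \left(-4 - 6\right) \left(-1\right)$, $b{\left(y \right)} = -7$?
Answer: $- \frac{1619981767}{174758} \approx -9269.9$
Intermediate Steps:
$U = 10$ ($U = \left(-10\right) \left(-1\right) = 10$)
$X{\left(g \right)} = \frac{-7 + g}{2 g}$ ($X{\left(g \right)} = \frac{g - 7}{g + g} = \frac{-7 + g}{2 g}$)
$\frac{U \left(-444\right)}{X{\left(12 \cdot 13 + 11 \right)}} + \frac{237244}{-174758} = \frac{10 \left(-444\right)}{\frac{1}{2} \frac{1}{12 \cdot 13 + 11} \left(-7 + \left(12 \cdot 13 + 11\right)\right)} + \frac{237244}{-174758} = - \frac{4440}{\frac{1}{2} \frac{1}{156 + 11} \left(-7 + \left(156 + 11\right)\right)} + 237244 \left(- \frac{1}{174758}\right) = - \frac{4440}{\frac{1}{2} \cdot \frac{1}{167} \left(-7 + 167\right)} - \frac{118622}{87379} = - \frac{4440}{\frac{1}{2} \cdot \frac{1}{167} \cdot 160} - \frac{118622}{87379} = - \frac{4440}{\frac{80}{167}} - \frac{118622}{87379} = \left(-4440\right) \frac{167}{80} - \frac{118622}{87379} = - \frac{18537}{2} - \frac{118622}{87379} = - \frac{1619981767}{174758}$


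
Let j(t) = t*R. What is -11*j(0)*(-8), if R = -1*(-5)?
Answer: 0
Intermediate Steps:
R = 5
j(t) = 5*t (j(t) = t*5 = 5*t)
-11*j(0)*(-8) = -55*0*(-8) = -11*0*(-8) = 0*(-8) = 0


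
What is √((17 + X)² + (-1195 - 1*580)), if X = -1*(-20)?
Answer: I*√406 ≈ 20.149*I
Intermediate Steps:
X = 20
√((17 + X)² + (-1195 - 1*580)) = √((17 + 20)² + (-1195 - 1*580)) = √(37² + (-1195 - 580)) = √(1369 - 1775) = √(-406) = I*√406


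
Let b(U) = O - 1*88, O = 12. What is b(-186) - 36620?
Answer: -36696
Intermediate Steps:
b(U) = -76 (b(U) = 12 - 1*88 = 12 - 88 = -76)
b(-186) - 36620 = -76 - 36620 = -36696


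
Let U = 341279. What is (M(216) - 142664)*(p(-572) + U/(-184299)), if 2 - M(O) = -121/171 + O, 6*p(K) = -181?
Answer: 96114992941609/21010086 ≈ 4.5747e+6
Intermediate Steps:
p(K) = -181/6 (p(K) = (⅙)*(-181) = -181/6)
M(O) = 463/171 - O (M(O) = 2 - (-121/171 + O) = 2 + (121/171 - O) = 463/171 - O)
(M(216) - 142664)*(p(-572) + U/(-184299)) = ((463/171 - 1*216) - 142664)*(-181/6 + 341279/(-184299)) = ((463/171 - 216) - 142664)*(-181/6 + 341279*(-1/184299)) = (-36473/171 - 142664)*(-181/6 - 341279/184299) = -24432017/171*(-3933977/122866) = 96114992941609/21010086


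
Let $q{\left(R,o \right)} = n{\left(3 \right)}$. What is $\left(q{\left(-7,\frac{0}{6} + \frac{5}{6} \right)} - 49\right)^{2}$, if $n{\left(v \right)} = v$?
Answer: $2116$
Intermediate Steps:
$q{\left(R,o \right)} = 3$
$\left(q{\left(-7,\frac{0}{6} + \frac{5}{6} \right)} - 49\right)^{2} = \left(3 - 49\right)^{2} = \left(-46\right)^{2} = 2116$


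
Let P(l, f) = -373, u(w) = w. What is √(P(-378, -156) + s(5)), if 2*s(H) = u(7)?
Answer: I*√1478/2 ≈ 19.222*I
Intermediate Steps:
s(H) = 7/2 (s(H) = (½)*7 = 7/2)
√(P(-378, -156) + s(5)) = √(-373 + 7/2) = √(-739/2) = I*√1478/2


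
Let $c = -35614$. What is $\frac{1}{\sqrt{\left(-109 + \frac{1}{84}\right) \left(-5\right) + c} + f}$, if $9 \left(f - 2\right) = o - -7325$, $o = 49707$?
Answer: $\frac{14376600}{91211206627} - \frac{54 i \sqrt{61861821}}{91211206627} \approx 0.00015762 - 4.6565 \cdot 10^{-6} i$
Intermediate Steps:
$f = \frac{57050}{9}$ ($f = 2 + \frac{49707 - -7325}{9} = 2 + \frac{49707 + 7325}{9} = 2 + \frac{1}{9} \cdot 57032 = 2 + \frac{57032}{9} = \frac{57050}{9} \approx 6338.9$)
$\frac{1}{\sqrt{\left(-109 + \frac{1}{84}\right) \left(-5\right) + c} + f} = \frac{1}{\sqrt{\left(-109 + \frac{1}{84}\right) \left(-5\right) - 35614} + \frac{57050}{9}} = \frac{1}{\sqrt{\left(- \frac{9155}{84}\right) \left(-5\right) - 35614} + \frac{57050}{9}} = \frac{1}{\sqrt{\frac{45775}{84} - 35614} + \frac{57050}{9}} = \frac{1}{\sqrt{- \frac{2945801}{84}} + \frac{57050}{9}} = \frac{1}{\frac{i \sqrt{61861821}}{42} + \frac{57050}{9}} = \frac{1}{\frac{57050}{9} + \frac{i \sqrt{61861821}}{42}}$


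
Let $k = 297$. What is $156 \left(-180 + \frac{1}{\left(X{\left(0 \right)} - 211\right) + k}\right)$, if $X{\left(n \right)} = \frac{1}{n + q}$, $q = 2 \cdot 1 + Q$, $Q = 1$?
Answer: $- \frac{7272252}{259} \approx -28078.0$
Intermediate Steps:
$q = 3$ ($q = 2 \cdot 1 + 1 = 2 + 1 = 3$)
$X{\left(n \right)} = \frac{1}{3 + n}$ ($X{\left(n \right)} = \frac{1}{n + 3} = \frac{1}{3 + n}$)
$156 \left(-180 + \frac{1}{\left(X{\left(0 \right)} - 211\right) + k}\right) = 156 \left(-180 + \frac{1}{\left(\frac{1}{3 + 0} - 211\right) + 297}\right) = 156 \left(-180 + \frac{1}{\left(\frac{1}{3} - 211\right) + 297}\right) = 156 \left(-180 + \frac{1}{- \frac{632}{3} + 297}\right) = 156 \left(-180 + \frac{1}{\frac{259}{3}}\right) = 156 \left(-180 + \frac{3}{259}\right) = 156 \left(- \frac{46617}{259}\right) = - \frac{7272252}{259}$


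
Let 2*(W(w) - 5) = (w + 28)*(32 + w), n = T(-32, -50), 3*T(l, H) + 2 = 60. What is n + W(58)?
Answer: 11683/3 ≈ 3894.3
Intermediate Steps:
T(l, H) = 58/3 (T(l, H) = -2/3 + (1/3)*60 = -2/3 + 20 = 58/3)
n = 58/3 ≈ 19.333
W(w) = 5 + (28 + w)*(32 + w)/2 (W(w) = 5 + ((w + 28)*(32 + w))/2 = 5 + ((28 + w)*(32 + w))/2 = 5 + (28 + w)*(32 + w)/2)
n + W(58) = 58/3 + (453 + (1/2)*58**2 + 30*58) = 58/3 + (453 + (1/2)*3364 + 1740) = 58/3 + (453 + 1682 + 1740) = 58/3 + 3875 = 11683/3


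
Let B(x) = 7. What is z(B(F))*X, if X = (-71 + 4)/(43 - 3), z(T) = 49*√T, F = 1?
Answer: -3283*√7/40 ≈ -217.15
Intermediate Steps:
X = -67/40 ≈ -1.6750
z(B(F))*X = (49*√7)*(-67/40) = -3283*√7/40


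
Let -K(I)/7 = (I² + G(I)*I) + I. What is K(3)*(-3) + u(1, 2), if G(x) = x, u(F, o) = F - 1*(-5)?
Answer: 447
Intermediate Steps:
u(F, o) = 5 + F (u(F, o) = F + 5 = 5 + F)
K(I) = -14*I² - 7*I (K(I) = -7*((I² + I*I) + I) = -7*((I² + I²) + I) = -7*(2*I² + I) = -7*(I + 2*I²) = -14*I² - 7*I)
K(3)*(-3) + u(1, 2) = -7*3*(1 + 2*3)*(-3) + (5 + 1) = -7*3*(1 + 6)*(-3) + 6 = -7*3*7*(-3) + 6 = -147*(-3) + 6 = 441 + 6 = 447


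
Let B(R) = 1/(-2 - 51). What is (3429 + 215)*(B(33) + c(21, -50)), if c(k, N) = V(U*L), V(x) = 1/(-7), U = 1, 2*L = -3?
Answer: -218640/371 ≈ -589.33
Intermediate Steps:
B(R) = -1/53 (B(R) = 1/(-53) = -1/53)
L = -3/2 (L = (½)*(-3) = -3/2 ≈ -1.5000)
V(x) = -⅐
c(k, N) = -⅐
(3429 + 215)*(B(33) + c(21, -50)) = (3429 + 215)*(-1/53 - ⅐) = 3644*(-60/371) = -218640/371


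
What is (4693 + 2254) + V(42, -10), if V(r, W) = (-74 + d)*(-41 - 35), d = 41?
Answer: 9455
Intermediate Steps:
V(r, W) = 2508 (V(r, W) = (-74 + 41)*(-41 - 35) = -33*(-76) = 2508)
(4693 + 2254) + V(42, -10) = (4693 + 2254) + 2508 = 6947 + 2508 = 9455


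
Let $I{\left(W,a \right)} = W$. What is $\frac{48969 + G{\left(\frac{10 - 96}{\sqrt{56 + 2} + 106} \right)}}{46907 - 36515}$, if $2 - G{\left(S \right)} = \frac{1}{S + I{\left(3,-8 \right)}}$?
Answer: $\frac{5625491}{1193781} + \frac{43 \sqrt{58}}{276957192} \approx 4.7123$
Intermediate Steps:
$G{\left(S \right)} = 2 - \frac{1}{3 + S}$ ($G{\left(S \right)} = 2 - \frac{1}{S + 3} = 2 - \frac{1}{3 + S}$)
$\frac{48969 + G{\left(\frac{10 - 96}{\sqrt{56 + 2} + 106} \right)}}{46907 - 36515} = \frac{48969 + \frac{5 + 2 \frac{10 - 96}{\sqrt{56 + 2} + 106}}{3 + \frac{10 - 96}{\sqrt{56 + 2} + 106}}}{46907 - 36515} = \frac{48969 + \frac{5 + 2 \left(- \frac{86}{\sqrt{58} + 106}\right)}{3 - \frac{86}{\sqrt{58} + 106}}}{10392} = \left(48969 + \frac{5 + 2 \left(- \frac{86}{106 + \sqrt{58}}\right)}{3 - \frac{86}{106 + \sqrt{58}}}\right) \frac{1}{10392} = \left(48969 + \frac{5 - \frac{172}{106 + \sqrt{58}}}{3 - \frac{86}{106 + \sqrt{58}}}\right) \frac{1}{10392} = \frac{16323}{3464} + \frac{5 - \frac{172}{106 + \sqrt{58}}}{10392 \left(3 - \frac{86}{106 + \sqrt{58}}\right)}$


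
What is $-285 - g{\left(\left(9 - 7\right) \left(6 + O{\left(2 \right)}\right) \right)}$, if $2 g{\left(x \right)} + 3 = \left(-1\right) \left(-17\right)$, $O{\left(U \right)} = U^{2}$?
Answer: $-292$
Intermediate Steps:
$g{\left(x \right)} = 7$ ($g{\left(x \right)} = - \frac{3}{2} + \frac{\left(-1\right) \left(-17\right)}{2} = - \frac{3}{2} + \frac{1}{2} \cdot 17 = - \frac{3}{2} + \frac{17}{2} = 7$)
$-285 - g{\left(\left(9 - 7\right) \left(6 + O{\left(2 \right)}\right) \right)} = -285 - 7 = -292$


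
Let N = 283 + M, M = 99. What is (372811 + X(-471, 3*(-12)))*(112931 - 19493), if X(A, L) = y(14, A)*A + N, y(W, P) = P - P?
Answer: 34870407534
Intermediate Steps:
y(W, P) = 0
N = 382 (N = 283 + 99 = 382)
X(A, L) = 382 (X(A, L) = 0*A + 382 = 0 + 382 = 382)
(372811 + X(-471, 3*(-12)))*(112931 - 19493) = (372811 + 382)*(112931 - 19493) = 373193*93438 = 34870407534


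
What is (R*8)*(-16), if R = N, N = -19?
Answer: 2432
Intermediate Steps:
R = -19
(R*8)*(-16) = -19*8*(-16) = -152*(-16) = 2432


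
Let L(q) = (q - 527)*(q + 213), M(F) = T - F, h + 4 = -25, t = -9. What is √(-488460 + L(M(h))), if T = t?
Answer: 3*I*√67399 ≈ 778.84*I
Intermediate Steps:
T = -9
h = -29 (h = -4 - 25 = -29)
M(F) = -9 - F
L(q) = (-527 + q)*(213 + q)
√(-488460 + L(M(h))) = √(-488460 + (-112251 + (-9 - 1*(-29))² - 314*(-9 - 1*(-29)))) = √(-488460 + (-112251 + (-9 + 29)² - 314*(-9 + 29))) = √(-488460 + (-112251 + 20² - 314*20)) = √(-488460 + (-112251 + 400 - 6280)) = √(-488460 - 118131) = √(-606591) = 3*I*√67399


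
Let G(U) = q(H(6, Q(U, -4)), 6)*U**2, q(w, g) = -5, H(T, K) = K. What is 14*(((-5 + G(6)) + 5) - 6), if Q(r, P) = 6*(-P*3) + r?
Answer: -2604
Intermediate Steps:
Q(r, P) = r - 18*P (Q(r, P) = 6*(-3*P) + r = -18*P + r = r - 18*P)
G(U) = -5*U**2
14*(((-5 + G(6)) + 5) - 6) = 14*(((-5 - 5*6**2) + 5) - 6) = 14*(((-5 - 5*36) + 5) - 6) = 14*(((-5 - 180) + 5) - 6) = 14*((-185 + 5) - 6) = 14*(-180 - 6) = 14*(-186) = -2604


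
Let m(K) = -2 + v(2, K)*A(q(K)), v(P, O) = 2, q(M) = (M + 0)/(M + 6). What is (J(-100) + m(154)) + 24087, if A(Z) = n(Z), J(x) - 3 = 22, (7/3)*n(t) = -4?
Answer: 168746/7 ≈ 24107.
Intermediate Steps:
q(M) = M/(6 + M)
n(t) = -12/7 (n(t) = (3/7)*(-4) = -12/7)
J(x) = 25 (J(x) = 3 + 22 = 25)
A(Z) = -12/7
m(K) = -38/7 (m(K) = -2 + 2*(-12/7) = -2 - 24/7 = -38/7)
(J(-100) + m(154)) + 24087 = (25 - 38/7) + 24087 = 137/7 + 24087 = 168746/7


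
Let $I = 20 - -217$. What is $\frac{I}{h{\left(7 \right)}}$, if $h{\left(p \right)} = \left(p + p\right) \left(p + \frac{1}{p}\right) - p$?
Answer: $\frac{79}{31} \approx 2.5484$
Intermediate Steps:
$h{\left(p \right)} = - p + 2 p \left(p + \frac{1}{p}\right)$ ($h{\left(p \right)} = 2 p \left(p + \frac{1}{p}\right) - p = - p + 2 p \left(p + \frac{1}{p}\right)$)
$I = 237$ ($I = 20 + 217 = 237$)
$\frac{I}{h{\left(7 \right)}} = \frac{237}{2 - 7 + 2 \cdot 7^{2}} = \frac{237}{2 - 7 + 2 \cdot 49} = \frac{237}{2 - 7 + 98} = \frac{237}{93} = 237 \cdot \frac{1}{93} = \frac{79}{31}$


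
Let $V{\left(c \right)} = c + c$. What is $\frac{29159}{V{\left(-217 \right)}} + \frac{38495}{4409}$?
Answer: $- \frac{111855201}{1913506} \approx -58.456$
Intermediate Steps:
$V{\left(c \right)} = 2 c$
$\frac{29159}{V{\left(-217 \right)}} + \frac{38495}{4409} = \frac{29159}{2 \left(-217\right)} + \frac{38495}{4409} = \frac{29159}{-434} + 38495 \cdot \frac{1}{4409} = 29159 \left(- \frac{1}{434}\right) + \frac{38495}{4409} = - \frac{29159}{434} + \frac{38495}{4409} = - \frac{111855201}{1913506}$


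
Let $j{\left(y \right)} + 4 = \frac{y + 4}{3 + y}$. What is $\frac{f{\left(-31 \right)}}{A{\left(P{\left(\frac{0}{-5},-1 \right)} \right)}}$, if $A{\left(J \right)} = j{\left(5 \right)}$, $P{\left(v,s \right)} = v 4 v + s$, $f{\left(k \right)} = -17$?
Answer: $\frac{136}{23} \approx 5.913$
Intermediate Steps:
$j{\left(y \right)} = -4 + \frac{4 + y}{3 + y}$ ($j{\left(y \right)} = -4 + \frac{y + 4}{3 + y} = -4 + \frac{4 + y}{3 + y}$)
$P{\left(v,s \right)} = s + 4 v^{2}$ ($P{\left(v,s \right)} = 4 v v + s = 4 v^{2} + s = s + 4 v^{2}$)
$A{\left(J \right)} = - \frac{23}{8}$ ($A{\left(J \right)} = \frac{-8 - 15}{3 + 5} = \frac{-8 - 15}{8} = \frac{1}{8} \left(-23\right) = - \frac{23}{8}$)
$\frac{f{\left(-31 \right)}}{A{\left(P{\left(\frac{0}{-5},-1 \right)} \right)}} = - \frac{17}{- \frac{23}{8}} = \left(-17\right) \left(- \frac{8}{23}\right) = \frac{136}{23}$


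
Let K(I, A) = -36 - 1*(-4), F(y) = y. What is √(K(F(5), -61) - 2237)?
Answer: I*√2269 ≈ 47.634*I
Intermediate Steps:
K(I, A) = -32 (K(I, A) = -36 + 4 = -32)
√(K(F(5), -61) - 2237) = √(-32 - 2237) = √(-2269) = I*√2269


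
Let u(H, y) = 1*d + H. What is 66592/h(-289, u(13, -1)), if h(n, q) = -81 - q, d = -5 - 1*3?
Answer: -33296/43 ≈ -774.33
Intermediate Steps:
d = -8 (d = -5 - 3 = -8)
u(H, y) = -8 + H (u(H, y) = 1*(-8) + H = -8 + H)
66592/h(-289, u(13, -1)) = 66592/(-81 - (-8 + 13)) = 66592/(-81 - 1*5) = 66592/(-81 - 5) = 66592/(-86) = 66592*(-1/86) = -33296/43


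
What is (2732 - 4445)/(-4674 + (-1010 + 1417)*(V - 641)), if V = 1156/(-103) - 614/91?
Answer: 16055949/2557657519 ≈ 0.0062776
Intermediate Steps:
V = -168438/9373 (V = 1156*(-1/103) - 614*1/91 = -1156/103 - 614/91 = -168438/9373 ≈ -17.971)
(2732 - 4445)/(-4674 + (-1010 + 1417)*(V - 641)) = (2732 - 4445)/(-4674 + (-1010 + 1417)*(-168438/9373 - 641)) = -1713/(-4674 + 407*(-6176531/9373)) = -1713/(-4674 - 2513848117/9373) = -1713/(-2557657519/9373) = -1713*(-9373/2557657519) = 16055949/2557657519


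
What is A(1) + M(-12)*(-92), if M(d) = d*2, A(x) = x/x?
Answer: 2209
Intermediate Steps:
A(x) = 1
M(d) = 2*d
A(1) + M(-12)*(-92) = 1 + (2*(-12))*(-92) = 1 - 24*(-92) = 1 + 2208 = 2209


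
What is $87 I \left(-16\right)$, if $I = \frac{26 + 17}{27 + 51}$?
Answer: $- \frac{9976}{13} \approx -767.38$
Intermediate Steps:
$I = \frac{43}{78} \approx 0.55128$
$87 I \left(-16\right) = 87 \cdot \frac{43}{78} \left(-16\right) = \frac{1247}{26} \left(-16\right) = - \frac{9976}{13}$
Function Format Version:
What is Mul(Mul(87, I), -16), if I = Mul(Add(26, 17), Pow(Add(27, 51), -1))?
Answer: Rational(-9976, 13) ≈ -767.38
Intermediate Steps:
I = Rational(43, 78) (I = Mul(43, Pow(78, -1)) = Mul(43, Rational(1, 78)) = Rational(43, 78) ≈ 0.55128)
Mul(Mul(87, I), -16) = Mul(Mul(87, Rational(43, 78)), -16) = Mul(Rational(1247, 26), -16) = Rational(-9976, 13)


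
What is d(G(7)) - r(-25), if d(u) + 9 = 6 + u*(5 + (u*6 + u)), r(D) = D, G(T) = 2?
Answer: 60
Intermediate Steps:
d(u) = -3 + u*(5 + 7*u) (d(u) = -9 + (6 + u*(5 + (u*6 + u))) = -9 + (6 + u*(5 + (6*u + u))) = -9 + (6 + u*(5 + 7*u)) = -3 + u*(5 + 7*u))
d(G(7)) - r(-25) = (-3 + 5*2 + 7*2²) - 1*(-25) = (-3 + 10 + 7*4) + 25 = (-3 + 10 + 28) + 25 = 35 + 25 = 60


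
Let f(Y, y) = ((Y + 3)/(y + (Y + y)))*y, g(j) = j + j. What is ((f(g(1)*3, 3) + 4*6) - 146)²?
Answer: 229441/16 ≈ 14340.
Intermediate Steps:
g(j) = 2*j
f(Y, y) = y*(3 + Y)/(Y + 2*y) (f(Y, y) = ((3 + Y)/(Y + 2*y))*y = y*(3 + Y)/(Y + 2*y))
((f(g(1)*3, 3) + 4*6) - 146)² = ((3*(3 + (2*1)*3)/((2*1)*3 + 2*3) + 4*6) - 146)² = ((3*(3 + 2*3)/(2*3 + 6) + 24) - 146)² = ((3*(3 + 6)/(6 + 6) + 24) - 146)² = ((3*9/12 + 24) - 146)² = ((3*(1/12)*9 + 24) - 146)² = ((9/4 + 24) - 146)² = (105/4 - 146)² = (-479/4)² = 229441/16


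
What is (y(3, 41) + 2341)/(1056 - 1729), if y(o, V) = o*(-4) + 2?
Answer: -2331/673 ≈ -3.4636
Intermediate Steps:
y(o, V) = 2 - 4*o (y(o, V) = -4*o + 2 = 2 - 4*o)
(y(3, 41) + 2341)/(1056 - 1729) = ((2 - 4*3) + 2341)/(1056 - 1729) = ((2 - 12) + 2341)/(-673) = (-10 + 2341)*(-1/673) = 2331*(-1/673) = -2331/673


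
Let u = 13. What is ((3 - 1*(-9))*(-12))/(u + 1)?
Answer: -72/7 ≈ -10.286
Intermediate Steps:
((3 - 1*(-9))*(-12))/(u + 1) = ((3 - 1*(-9))*(-12))/(13 + 1) = ((3 + 9)*(-12))/14 = (12*(-12))*(1/14) = -144*1/14 = -72/7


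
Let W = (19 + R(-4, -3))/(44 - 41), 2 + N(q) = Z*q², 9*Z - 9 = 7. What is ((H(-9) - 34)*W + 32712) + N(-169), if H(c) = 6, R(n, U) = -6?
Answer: 750274/9 ≈ 83364.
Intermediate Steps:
Z = 16/9 (Z = 1 + (⅑)*7 = 1 + 7/9 = 16/9 ≈ 1.7778)
N(q) = -2 + 16*q²/9
W = 13/3 (W = (19 - 6)/(44 - 41) = 13/3 ≈ 4.3333)
((H(-9) - 34)*W + 32712) + N(-169) = ((6 - 34)*(13/3) + 32712) + (-2 + (16/9)*(-169)²) = (-28*13/3 + 32712) + (-2 + (16/9)*28561) = (-364/3 + 32712) + (-2 + 456976/9) = 97772/3 + 456958/9 = 750274/9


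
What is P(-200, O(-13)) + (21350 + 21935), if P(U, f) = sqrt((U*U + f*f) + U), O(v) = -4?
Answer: 43285 + 6*sqrt(1106) ≈ 43485.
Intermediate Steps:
P(U, f) = sqrt(U + U**2 + f**2) (P(U, f) = sqrt((U**2 + f**2) + U) = sqrt(U + U**2 + f**2))
P(-200, O(-13)) + (21350 + 21935) = sqrt(-200 + (-200)**2 + (-4)**2) + (21350 + 21935) = sqrt(-200 + 40000 + 16) + 43285 = sqrt(39816) + 43285 = 6*sqrt(1106) + 43285 = 43285 + 6*sqrt(1106)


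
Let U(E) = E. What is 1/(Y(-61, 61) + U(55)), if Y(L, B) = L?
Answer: -1/6 ≈ -0.16667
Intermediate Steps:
1/(Y(-61, 61) + U(55)) = 1/(-61 + 55) = 1/(-6) = -1/6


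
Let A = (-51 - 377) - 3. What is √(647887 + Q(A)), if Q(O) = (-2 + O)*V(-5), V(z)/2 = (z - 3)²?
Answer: √592463 ≈ 769.72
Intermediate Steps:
A = -431 (A = -428 - 3 = -431)
V(z) = 2*(-3 + z)² (V(z) = 2*(z - 3)² = 2*(-3 + z)²)
Q(O) = -256 + 128*O (Q(O) = (-2 + O)*(2*(-3 - 5)²) = (-2 + O)*(2*(-8)²) = (-2 + O)*(2*64) = (-2 + O)*128 = -256 + 128*O)
√(647887 + Q(A)) = √(647887 + (-256 + 128*(-431))) = √(647887 + (-256 - 55168)) = √(647887 - 55424) = √592463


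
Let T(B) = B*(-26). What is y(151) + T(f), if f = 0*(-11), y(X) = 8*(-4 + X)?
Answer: 1176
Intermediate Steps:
y(X) = -32 + 8*X
f = 0
T(B) = -26*B
y(151) + T(f) = (-32 + 8*151) - 26*0 = (-32 + 1208) + 0 = 1176 + 0 = 1176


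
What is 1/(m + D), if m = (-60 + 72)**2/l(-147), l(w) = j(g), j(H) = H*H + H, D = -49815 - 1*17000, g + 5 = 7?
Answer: -1/66791 ≈ -1.4972e-5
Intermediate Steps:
g = 2 (g = -5 + 7 = 2)
D = -66815 (D = -49815 - 17000 = -66815)
j(H) = H + H**2 (j(H) = H**2 + H = H + H**2)
l(w) = 6 (l(w) = 2*(1 + 2) = 2*3 = 6)
m = 24 (m = (-60 + 72)**2/6 = 12**2*(1/6) = 144*(1/6) = 24)
1/(m + D) = 1/(24 - 66815) = 1/(-66791) = -1/66791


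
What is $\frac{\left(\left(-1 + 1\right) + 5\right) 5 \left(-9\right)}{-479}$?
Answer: $\frac{225}{479} \approx 0.46973$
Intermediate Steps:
$\frac{\left(\left(-1 + 1\right) + 5\right) 5 \left(-9\right)}{-479} = \left(0 + 5\right) 5 \left(-9\right) \left(- \frac{1}{479}\right) = 5 \cdot 5 \left(-9\right) \left(- \frac{1}{479}\right) = 25 \left(-9\right) \left(- \frac{1}{479}\right) = \left(-225\right) \left(- \frac{1}{479}\right) = \frac{225}{479}$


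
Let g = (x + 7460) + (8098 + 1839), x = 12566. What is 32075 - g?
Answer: 2112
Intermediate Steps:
g = 29963 (g = (12566 + 7460) + (8098 + 1839) = 20026 + 9937 = 29963)
32075 - g = 32075 - 1*29963 = 32075 - 29963 = 2112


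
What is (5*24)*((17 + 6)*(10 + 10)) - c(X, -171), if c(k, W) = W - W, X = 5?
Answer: 55200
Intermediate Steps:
c(k, W) = 0
(5*24)*((17 + 6)*(10 + 10)) - c(X, -171) = (5*24)*((17 + 6)*(10 + 10)) - 1*0 = 120*(23*20) + 0 = 120*460 + 0 = 55200 + 0 = 55200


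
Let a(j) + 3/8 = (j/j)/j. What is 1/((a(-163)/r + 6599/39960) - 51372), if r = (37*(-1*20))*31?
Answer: -807671520/41491567933033 ≈ -1.9466e-5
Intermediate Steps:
r = -22940 (r = (37*(-20))*31 = -740*31 = -22940)
a(j) = -3/8 + 1/j (a(j) = -3/8 + (j/j)/j = -3/8 + 1/j)
1/((a(-163)/r + 6599/39960) - 51372) = 1/(((-3/8 + 1/(-163))/(-22940) + 6599/39960) - 51372) = 1/(((-3/8 - 1/163)*(-1/22940) + 6599*(1/39960)) - 51372) = 1/((-497/1304*(-1/22940) + 6599/39960) - 51372) = 1/((497/29913760 + 6599/39960) - 51372) = 1/(133392407/807671520 - 51372) = 1/(-41491567933033/807671520) = -807671520/41491567933033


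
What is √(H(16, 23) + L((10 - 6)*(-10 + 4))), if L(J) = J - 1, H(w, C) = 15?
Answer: I*√10 ≈ 3.1623*I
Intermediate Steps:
L(J) = -1 + J
√(H(16, 23) + L((10 - 6)*(-10 + 4))) = √(15 + (-1 + (10 - 6)*(-10 + 4))) = √(15 + (-1 + 4*(-6))) = √(15 + (-1 - 24)) = √(15 - 25) = √(-10) = I*√10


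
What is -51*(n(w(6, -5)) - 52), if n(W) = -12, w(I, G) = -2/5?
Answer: 3264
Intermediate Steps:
w(I, G) = -2/5 (w(I, G) = -2*1/5 = -2/5)
-51*(n(w(6, -5)) - 52) = -51*(-12 - 52) = -51*(-64) = 3264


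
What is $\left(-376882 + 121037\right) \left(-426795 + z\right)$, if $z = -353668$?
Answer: $199677556235$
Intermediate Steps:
$\left(-376882 + 121037\right) \left(-426795 + z\right) = \left(-376882 + 121037\right) \left(-426795 - 353668\right) = \left(-255845\right) \left(-780463\right) = 199677556235$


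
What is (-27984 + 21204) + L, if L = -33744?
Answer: -40524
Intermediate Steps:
(-27984 + 21204) + L = (-27984 + 21204) - 33744 = -6780 - 33744 = -40524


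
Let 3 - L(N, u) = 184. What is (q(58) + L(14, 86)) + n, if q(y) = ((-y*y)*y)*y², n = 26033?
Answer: -656330916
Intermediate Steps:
L(N, u) = -181 (L(N, u) = 3 - 1*184 = 3 - 184 = -181)
q(y) = -y⁵ (q(y) = ((-y²)*y)*y² = (-y³)*y² = -y⁵)
(q(58) + L(14, 86)) + n = (-1*58⁵ - 181) + 26033 = (-1*656356768 - 181) + 26033 = (-656356768 - 181) + 26033 = -656356949 + 26033 = -656330916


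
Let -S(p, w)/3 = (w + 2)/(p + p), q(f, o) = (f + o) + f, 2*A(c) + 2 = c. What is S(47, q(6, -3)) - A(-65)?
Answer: 1558/47 ≈ 33.149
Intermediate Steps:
A(c) = -1 + c/2
q(f, o) = o + 2*f
S(p, w) = -3*(2 + w)/(2*p) (S(p, w) = -3*(w + 2)/(p + p) = -3*(2 + w)/(2*p))
S(47, q(6, -3)) - A(-65) = (3/2)*(-2 - (-3 + 2*6))/47 - (-1 + (½)*(-65)) = (3/2)*(1/47)*(-2 - (-3 + 12)) - (-1 - 65/2) = (3/2)*(1/47)*(-2 - 1*9) - 1*(-67/2) = (3/2)*(1/47)*(-2 - 9) + 67/2 = (3/2)*(1/47)*(-11) + 67/2 = -33/94 + 67/2 = 1558/47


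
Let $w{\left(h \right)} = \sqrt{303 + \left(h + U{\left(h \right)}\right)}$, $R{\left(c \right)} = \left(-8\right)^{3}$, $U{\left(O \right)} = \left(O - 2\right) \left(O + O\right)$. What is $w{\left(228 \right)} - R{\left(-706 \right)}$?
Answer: $512 + \sqrt{103587} \approx 833.85$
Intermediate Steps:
$U{\left(O \right)} = 2 O \left(-2 + O\right)$ ($U{\left(O \right)} = \left(-2 + O\right) 2 O = 2 O \left(-2 + O\right)$)
$R{\left(c \right)} = -512$
$w{\left(h \right)} = \sqrt{303 + h + 2 h \left(-2 + h\right)}$ ($w{\left(h \right)} = \sqrt{303 + \left(h + 2 h \left(-2 + h\right)\right)} = \sqrt{303 + h + 2 h \left(-2 + h\right)}$)
$w{\left(228 \right)} - R{\left(-706 \right)} = \sqrt{303 + 228 + 2 \cdot 228 \left(-2 + 228\right)} - -512 = \sqrt{303 + 228 + 2 \cdot 228 \cdot 226} + 512 = \sqrt{303 + 228 + 103056} + 512 = \sqrt{103587} + 512 = 512 + \sqrt{103587}$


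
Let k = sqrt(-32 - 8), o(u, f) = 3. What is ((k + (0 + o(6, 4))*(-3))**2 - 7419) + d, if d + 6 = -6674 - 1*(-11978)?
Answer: -2080 - 36*I*sqrt(10) ≈ -2080.0 - 113.84*I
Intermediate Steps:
d = 5298 (d = -6 + (-6674 - 1*(-11978)) = -6 + (-6674 + 11978) = -6 + 5304 = 5298)
k = 2*I*sqrt(10) (k = sqrt(-40) = 2*I*sqrt(10) ≈ 6.3246*I)
((k + (0 + o(6, 4))*(-3))**2 - 7419) + d = ((2*I*sqrt(10) + (0 + 3)*(-3))**2 - 7419) + 5298 = ((2*I*sqrt(10) + 3*(-3))**2 - 7419) + 5298 = ((2*I*sqrt(10) - 9)**2 - 7419) + 5298 = ((-9 + 2*I*sqrt(10))**2 - 7419) + 5298 = (-7419 + (-9 + 2*I*sqrt(10))**2) + 5298 = -2121 + (-9 + 2*I*sqrt(10))**2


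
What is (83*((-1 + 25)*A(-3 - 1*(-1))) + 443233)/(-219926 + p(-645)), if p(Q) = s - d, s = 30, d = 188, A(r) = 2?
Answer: -447217/220084 ≈ -2.0320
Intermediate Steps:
p(Q) = -158 (p(Q) = 30 - 1*188 = 30 - 188 = -158)
(83*((-1 + 25)*A(-3 - 1*(-1))) + 443233)/(-219926 + p(-645)) = (83*((-1 + 25)*2) + 443233)/(-219926 - 158) = (83*(24*2) + 443233)/(-220084) = (83*48 + 443233)*(-1/220084) = (3984 + 443233)*(-1/220084) = 447217*(-1/220084) = -447217/220084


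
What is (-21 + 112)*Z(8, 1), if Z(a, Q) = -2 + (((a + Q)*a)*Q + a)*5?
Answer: 36218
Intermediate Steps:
Z(a, Q) = -2 + 5*a + 5*Q*a*(Q + a) (Z(a, Q) = -2 + (((Q + a)*a)*Q + a)*5 = -2 + ((a*(Q + a))*Q + a)*5 = -2 + (Q*a*(Q + a) + a)*5 = -2 + (a + Q*a*(Q + a))*5 = -2 + (5*a + 5*Q*a*(Q + a)) = -2 + 5*a + 5*Q*a*(Q + a))
(-21 + 112)*Z(8, 1) = (-21 + 112)*(-2 + 5*8 + 5*1*8² + 5*8*1²) = 91*(-2 + 40 + 5*1*64 + 5*8*1) = 91*(-2 + 40 + 320 + 40) = 91*398 = 36218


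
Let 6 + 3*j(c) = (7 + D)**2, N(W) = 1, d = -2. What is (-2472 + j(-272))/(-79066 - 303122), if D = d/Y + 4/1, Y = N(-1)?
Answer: 2447/382188 ≈ 0.0064026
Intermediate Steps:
Y = 1
D = 2 (D = -2/1 + 4/1 = -2*1 + 4*1 = -2 + 4 = 2)
j(c) = 25 (j(c) = -2 + (7 + 2)**2/3 = -2 + (1/3)*9**2 = -2 + (1/3)*81 = -2 + 27 = 25)
(-2472 + j(-272))/(-79066 - 303122) = (-2472 + 25)/(-79066 - 303122) = -2447/(-382188) = -2447*(-1/382188) = 2447/382188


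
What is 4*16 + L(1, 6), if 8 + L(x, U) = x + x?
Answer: 58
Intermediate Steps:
L(x, U) = -8 + 2*x (L(x, U) = -8 + (x + x) = -8 + 2*x)
4*16 + L(1, 6) = 4*16 + (-8 + 2*1) = 64 + (-8 + 2) = 64 - 6 = 58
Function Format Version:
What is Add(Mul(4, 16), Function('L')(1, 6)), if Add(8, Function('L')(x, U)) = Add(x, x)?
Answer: 58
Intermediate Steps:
Function('L')(x, U) = Add(-8, Mul(2, x)) (Function('L')(x, U) = Add(-8, Add(x, x)) = Add(-8, Mul(2, x)))
Add(Mul(4, 16), Function('L')(1, 6)) = Add(Mul(4, 16), Add(-8, Mul(2, 1))) = Add(64, Add(-8, 2)) = Add(64, -6) = 58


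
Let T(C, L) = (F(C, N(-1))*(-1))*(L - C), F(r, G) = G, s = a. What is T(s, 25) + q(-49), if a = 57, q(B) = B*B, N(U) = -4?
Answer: 2273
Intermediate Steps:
q(B) = B**2
s = 57
T(C, L) = -4*C + 4*L (T(C, L) = (-4*(-1))*(L - C) = 4*(L - C) = -4*C + 4*L)
T(s, 25) + q(-49) = (-4*57 + 4*25) + (-49)**2 = (-228 + 100) + 2401 = -128 + 2401 = 2273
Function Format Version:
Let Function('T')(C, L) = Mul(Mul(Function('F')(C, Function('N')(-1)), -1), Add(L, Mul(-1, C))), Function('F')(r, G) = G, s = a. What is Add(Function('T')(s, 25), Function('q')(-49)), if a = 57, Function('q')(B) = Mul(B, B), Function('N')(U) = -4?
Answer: 2273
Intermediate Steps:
Function('q')(B) = Pow(B, 2)
s = 57
Function('T')(C, L) = Add(Mul(-4, C), Mul(4, L)) (Function('T')(C, L) = Mul(Mul(-4, -1), Add(L, Mul(-1, C))) = Mul(4, Add(L, Mul(-1, C))) = Add(Mul(-4, C), Mul(4, L)))
Add(Function('T')(s, 25), Function('q')(-49)) = Add(Add(Mul(-4, 57), Mul(4, 25)), Pow(-49, 2)) = Add(Add(-228, 100), 2401) = Add(-128, 2401) = 2273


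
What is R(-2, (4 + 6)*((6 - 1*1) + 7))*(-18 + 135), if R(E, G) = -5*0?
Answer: 0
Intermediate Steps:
R(E, G) = 0
R(-2, (4 + 6)*((6 - 1*1) + 7))*(-18 + 135) = 0*(-18 + 135) = 0*117 = 0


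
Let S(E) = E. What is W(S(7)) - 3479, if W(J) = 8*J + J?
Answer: -3416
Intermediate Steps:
W(J) = 9*J
W(S(7)) - 3479 = 9*7 - 3479 = 63 - 3479 = -3416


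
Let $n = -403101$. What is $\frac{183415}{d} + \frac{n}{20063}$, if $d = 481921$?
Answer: $- \frac{190582981876}{9668781023} \approx -19.711$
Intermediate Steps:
$\frac{183415}{d} + \frac{n}{20063} = \frac{183415}{481921} - \frac{403101}{20063} = - \frac{190582981876}{9668781023}$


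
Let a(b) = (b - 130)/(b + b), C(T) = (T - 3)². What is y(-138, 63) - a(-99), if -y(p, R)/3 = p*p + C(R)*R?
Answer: -146031565/198 ≈ -7.3753e+5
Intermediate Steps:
C(T) = (-3 + T)²
y(p, R) = -3*p² - 3*R*(-3 + R)² (y(p, R) = -3*(p*p + (-3 + R)²*R) = -3*(p² + R*(-3 + R)²) = -3*p² - 3*R*(-3 + R)²)
a(b) = (-130 + b)/(2*b) (a(b) = (-130 + b)/((2*b)) = (-130 + b)*(1/(2*b)) = (-130 + b)/(2*b))
y(-138, 63) - a(-99) = (-3*(-138)² - 3*63*(-3 + 63)²) - (-130 - 99)/(2*(-99)) = (-3*19044 - 3*63*60²) - (-1)*(-229)/(2*99) = (-57132 - 3*63*3600) - 1*229/198 = (-57132 - 680400) - 229/198 = -737532 - 229/198 = -146031565/198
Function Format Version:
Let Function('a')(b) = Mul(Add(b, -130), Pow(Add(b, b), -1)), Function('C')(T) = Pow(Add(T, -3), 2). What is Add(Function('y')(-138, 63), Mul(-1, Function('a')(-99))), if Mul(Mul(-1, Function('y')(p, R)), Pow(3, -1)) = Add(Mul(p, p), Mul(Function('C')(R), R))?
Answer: Rational(-146031565, 198) ≈ -7.3753e+5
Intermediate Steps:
Function('C')(T) = Pow(Add(-3, T), 2)
Function('y')(p, R) = Add(Mul(-3, Pow(p, 2)), Mul(-3, R, Pow(Add(-3, R), 2))) (Function('y')(p, R) = Mul(-3, Add(Mul(p, p), Mul(Pow(Add(-3, R), 2), R))) = Mul(-3, Add(Pow(p, 2), Mul(R, Pow(Add(-3, R), 2)))) = Add(Mul(-3, Pow(p, 2)), Mul(-3, R, Pow(Add(-3, R), 2))))
Function('a')(b) = Mul(Rational(1, 2), Pow(b, -1), Add(-130, b)) (Function('a')(b) = Mul(Add(-130, b), Pow(Mul(2, b), -1)) = Mul(Add(-130, b), Mul(Rational(1, 2), Pow(b, -1))) = Mul(Rational(1, 2), Pow(b, -1), Add(-130, b)))
Add(Function('y')(-138, 63), Mul(-1, Function('a')(-99))) = Add(Add(Mul(-3, Pow(-138, 2)), Mul(-3, 63, Pow(Add(-3, 63), 2))), Mul(-1, Mul(Rational(1, 2), Pow(-99, -1), Add(-130, -99)))) = Add(Add(Mul(-3, 19044), Mul(-3, 63, Pow(60, 2))), Mul(-1, Mul(Rational(1, 2), Rational(-1, 99), -229))) = Add(Add(-57132, Mul(-3, 63, 3600)), Mul(-1, Rational(229, 198))) = Add(Add(-57132, -680400), Rational(-229, 198)) = Add(-737532, Rational(-229, 198)) = Rational(-146031565, 198)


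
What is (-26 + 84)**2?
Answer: 3364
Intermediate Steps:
(-26 + 84)**2 = 58**2 = 3364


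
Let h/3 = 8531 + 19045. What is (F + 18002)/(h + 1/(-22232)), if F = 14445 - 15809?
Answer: 369896016/1839208895 ≈ 0.20112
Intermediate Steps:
h = 82728 (h = 3*(8531 + 19045) = 3*27576 = 82728)
F = -1364
(F + 18002)/(h + 1/(-22232)) = (-1364 + 18002)/(82728 + 1/(-22232)) = 16638/(82728 - 1/22232) = 16638/(1839208895/22232) = 16638*(22232/1839208895) = 369896016/1839208895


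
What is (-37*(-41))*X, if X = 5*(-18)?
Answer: -136530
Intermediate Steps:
X = -90
(-37*(-41))*X = -37*(-41)*(-90) = 1517*(-90) = -136530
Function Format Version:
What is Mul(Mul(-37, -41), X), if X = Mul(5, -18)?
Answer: -136530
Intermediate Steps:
X = -90
Mul(Mul(-37, -41), X) = Mul(Mul(-37, -41), -90) = Mul(1517, -90) = -136530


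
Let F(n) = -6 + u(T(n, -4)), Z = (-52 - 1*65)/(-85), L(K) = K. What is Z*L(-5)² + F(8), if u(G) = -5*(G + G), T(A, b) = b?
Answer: 1163/17 ≈ 68.412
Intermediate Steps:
Z = 117/85 (Z = (-52 - 65)*(-1/85) = -117*(-1/85) = 117/85 ≈ 1.3765)
u(G) = -10*G
F(n) = 34 (F(n) = -6 - 10*(-4) = -6 + 40 = 34)
Z*L(-5)² + F(8) = (117/85)*(-5)² + 34 = (117/85)*25 + 34 = 585/17 + 34 = 1163/17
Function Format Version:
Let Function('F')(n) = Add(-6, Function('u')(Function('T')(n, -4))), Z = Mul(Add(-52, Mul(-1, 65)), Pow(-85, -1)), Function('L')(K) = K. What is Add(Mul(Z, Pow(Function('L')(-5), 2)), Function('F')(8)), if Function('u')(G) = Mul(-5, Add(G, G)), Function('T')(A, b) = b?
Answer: Rational(1163, 17) ≈ 68.412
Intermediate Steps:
Z = Rational(117, 85) (Z = Mul(Add(-52, -65), Rational(-1, 85)) = Mul(-117, Rational(-1, 85)) = Rational(117, 85) ≈ 1.3765)
Function('u')(G) = Mul(-10, G) (Function('u')(G) = Mul(-5, Mul(2, G)) = Mul(-10, G))
Function('F')(n) = 34 (Function('F')(n) = Add(-6, Mul(-10, -4)) = Add(-6, 40) = 34)
Add(Mul(Z, Pow(Function('L')(-5), 2)), Function('F')(8)) = Add(Mul(Rational(117, 85), Pow(-5, 2)), 34) = Add(Mul(Rational(117, 85), 25), 34) = Add(Rational(585, 17), 34) = Rational(1163, 17)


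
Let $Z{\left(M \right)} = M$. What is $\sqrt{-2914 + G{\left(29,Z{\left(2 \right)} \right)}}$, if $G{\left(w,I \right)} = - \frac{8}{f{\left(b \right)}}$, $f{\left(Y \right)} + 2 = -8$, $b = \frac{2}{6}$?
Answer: $\frac{i \sqrt{72830}}{5} \approx 53.974 i$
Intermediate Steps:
$b = \frac{1}{3}$ ($b = 2 \cdot \frac{1}{6} = \frac{1}{3} \approx 0.33333$)
$f{\left(Y \right)} = -10$ ($f{\left(Y \right)} = -2 - 8 = -10$)
$G{\left(w,I \right)} = \frac{4}{5}$ ($G{\left(w,I \right)} = - \frac{8}{-10} = \left(-8\right) \left(- \frac{1}{10}\right) = \frac{4}{5}$)
$\sqrt{-2914 + G{\left(29,Z{\left(2 \right)} \right)}} = \sqrt{-2914 + \frac{4}{5}} = \sqrt{- \frac{14566}{5}} = \frac{i \sqrt{72830}}{5}$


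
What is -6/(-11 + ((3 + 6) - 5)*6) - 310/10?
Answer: -409/13 ≈ -31.462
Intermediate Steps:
-6/(-11 + ((3 + 6) - 5)*6) - 310/10 = -6/(-11 + (9 - 5)*6) - 310*⅒ = -6/(-11 + 4*6) - 31 = -6/(-11 + 24) - 31 = -6/13 - 31 = -409/13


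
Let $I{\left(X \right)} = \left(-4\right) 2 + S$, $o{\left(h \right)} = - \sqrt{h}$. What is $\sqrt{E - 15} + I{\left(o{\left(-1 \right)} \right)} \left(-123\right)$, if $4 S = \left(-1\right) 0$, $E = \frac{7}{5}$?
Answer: $984 + \frac{2 i \sqrt{85}}{5} \approx 984.0 + 3.6878 i$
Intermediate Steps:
$E = \frac{7}{5}$ ($E = 7 \cdot \frac{1}{5} = \frac{7}{5} \approx 1.4$)
$S = 0$ ($S = \frac{\left(-1\right) 0}{4} = \frac{1}{4} \cdot 0 = 0$)
$I{\left(X \right)} = -8$ ($I{\left(X \right)} = \left(-4\right) 2 + 0 = -8 + 0 = -8$)
$\sqrt{E - 15} + I{\left(o{\left(-1 \right)} \right)} \left(-123\right) = \sqrt{\frac{7}{5} - 15} - -984 = \sqrt{- \frac{68}{5}} + 984 = \frac{2 i \sqrt{85}}{5} + 984 = 984 + \frac{2 i \sqrt{85}}{5}$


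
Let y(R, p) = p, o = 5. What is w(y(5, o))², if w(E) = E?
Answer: 25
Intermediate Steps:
w(y(5, o))² = 5² = 25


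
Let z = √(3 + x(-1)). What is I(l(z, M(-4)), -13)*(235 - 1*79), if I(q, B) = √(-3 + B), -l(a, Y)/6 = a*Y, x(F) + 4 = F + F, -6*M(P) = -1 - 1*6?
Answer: 624*I ≈ 624.0*I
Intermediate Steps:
M(P) = 7/6 (M(P) = -(-1 - 1*6)/6 = -(-1 - 6)/6 = -⅙*(-7) = 7/6)
x(F) = -4 + 2*F (x(F) = -4 + (F + F) = -4 + 2*F)
z = I*√3 (z = √(3 + (-4 + 2*(-1))) = √(3 + (-4 - 2)) = √(3 - 6) = √(-3) = I*√3 ≈ 1.732*I)
l(a, Y) = -6*Y*a (l(a, Y) = -6*a*Y = -6*Y*a)
I(l(z, M(-4)), -13)*(235 - 1*79) = √(-3 - 13)*(235 - 1*79) = √(-16)*(235 - 79) = (4*I)*156 = 624*I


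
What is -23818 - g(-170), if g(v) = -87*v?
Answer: -38608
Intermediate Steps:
-23818 - g(-170) = -23818 - (-87)*(-170) = -23818 - 1*14790 = -23818 - 14790 = -38608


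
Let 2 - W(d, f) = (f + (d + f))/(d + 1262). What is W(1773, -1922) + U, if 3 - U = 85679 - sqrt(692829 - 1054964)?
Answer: -260018519/3035 + I*sqrt(362135) ≈ -85673.0 + 601.78*I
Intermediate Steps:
W(d, f) = 2 - (d + 2*f)/(1262 + d) (W(d, f) = 2 - (f + (d + f))/(d + 1262) = 2 - (d + 2*f)/(1262 + d))
U = -85676 + I*sqrt(362135) (U = 3 - (85679 - sqrt(692829 - 1054964)) = 3 - (85679 - sqrt(-362135)) = 3 - (85679 - I*sqrt(362135)) = 3 + (-85679 + I*sqrt(362135)) = -85676 + I*sqrt(362135) ≈ -85676.0 + 601.78*I)
W(1773, -1922) + U = (2524 + 1773 - 2*(-1922))/(1262 + 1773) + (-85676 + I*sqrt(362135)) = (2524 + 1773 + 3844)/3035 + (-85676 + I*sqrt(362135)) = (1/3035)*8141 + (-85676 + I*sqrt(362135)) = 8141/3035 + (-85676 + I*sqrt(362135)) = -260018519/3035 + I*sqrt(362135)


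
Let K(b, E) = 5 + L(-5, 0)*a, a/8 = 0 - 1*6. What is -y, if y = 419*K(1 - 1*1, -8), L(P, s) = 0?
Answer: -2095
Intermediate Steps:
a = -48 (a = 8*(0 - 1*6) = 8*(0 - 6) = 8*(-6) = -48)
K(b, E) = 5 (K(b, E) = 5 + 0*(-48) = 5 + 0 = 5)
y = 2095 (y = 419*5 = 2095)
-y = -1*2095 = -2095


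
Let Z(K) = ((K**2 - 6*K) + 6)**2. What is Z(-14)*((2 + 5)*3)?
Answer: 1717716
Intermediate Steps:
Z(K) = (6 + K**2 - 6*K)**2
Z(-14)*((2 + 5)*3) = (6 + (-14)**2 - 6*(-14))**2*((2 + 5)*3) = (6 + 196 + 84)**2*(7*3) = 286**2*21 = 81796*21 = 1717716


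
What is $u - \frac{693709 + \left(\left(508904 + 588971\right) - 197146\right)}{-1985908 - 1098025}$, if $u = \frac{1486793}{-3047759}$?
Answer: $\frac{24935706143}{854462232377} \approx 0.029183$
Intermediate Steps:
$u = - \frac{135163}{277069}$ ($u = 1486793 \left(- \frac{1}{3047759}\right) = - \frac{135163}{277069} \approx -0.48783$)
$u - \frac{693709 + \left(\left(508904 + 588971\right) - 197146\right)}{-1985908 - 1098025} = - \frac{135163}{277069} - \frac{693709 + \left(\left(508904 + 588971\right) - 197146\right)}{-1985908 - 1098025} = - \frac{135163}{277069} - \frac{693709 + \left(1097875 - 197146\right)}{-3083933} = - \frac{135163}{277069} - \left(693709 + 900729\right) \left(- \frac{1}{3083933}\right) = - \frac{135163}{277069} - 1594438 \left(- \frac{1}{3083933}\right) = - \frac{135163}{277069} - - \frac{1594438}{3083933} = - \frac{135163}{277069} + \frac{1594438}{3083933} = \frac{24935706143}{854462232377}$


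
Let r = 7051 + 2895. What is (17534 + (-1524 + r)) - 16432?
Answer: 9524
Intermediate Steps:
r = 9946
(17534 + (-1524 + r)) - 16432 = (17534 + (-1524 + 9946)) - 16432 = (17534 + 8422) - 16432 = 25956 - 16432 = 9524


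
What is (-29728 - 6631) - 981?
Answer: -37340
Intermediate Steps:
(-29728 - 6631) - 981 = -36359 - 981 = -37340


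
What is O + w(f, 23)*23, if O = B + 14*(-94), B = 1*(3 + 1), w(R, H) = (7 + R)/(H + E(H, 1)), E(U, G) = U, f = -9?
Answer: -1313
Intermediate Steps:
w(R, H) = (7 + R)/(2*H) (w(R, H) = (7 + R)/(H + H) = (7 + R)/((2*H)) = (7 + R)*(1/(2*H)) = (7 + R)/(2*H))
B = 4 (B = 1*4 = 4)
O = -1312 (O = 4 + 14*(-94) = 4 - 1316 = -1312)
O + w(f, 23)*23 = -1312 + ((½)*(7 - 9)/23)*23 = -1312 + ((½)*(1/23)*(-2))*23 = -1312 - 1/23*23 = -1312 - 1 = -1313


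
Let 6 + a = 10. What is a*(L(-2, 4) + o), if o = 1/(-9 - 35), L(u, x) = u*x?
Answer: -353/11 ≈ -32.091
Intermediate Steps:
a = 4 (a = -6 + 10 = 4)
o = -1/44 (o = 1/(-44) = -1/44 ≈ -0.022727)
a*(L(-2, 4) + o) = 4*(-2*4 - 1/44) = 4*(-8 - 1/44) = 4*(-353/44) = -353/11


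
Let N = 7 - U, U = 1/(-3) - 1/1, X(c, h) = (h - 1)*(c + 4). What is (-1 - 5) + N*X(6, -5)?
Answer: -506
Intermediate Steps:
X(c, h) = (-1 + h)*(4 + c)
U = -4/3 (U = 1*(-⅓) - 1*1 = -⅓ - 1 = -4/3 ≈ -1.3333)
N = 25/3 (N = 7 - 1*(-4/3) = 7 + 4/3 = 25/3 ≈ 8.3333)
(-1 - 5) + N*X(6, -5) = (-1 - 5) + 25*(-4 - 1*6 + 4*(-5) + 6*(-5))/3 = -6 + 25*(-4 - 6 - 20 - 30)/3 = -6 + (25/3)*(-60) = -6 - 500 = -506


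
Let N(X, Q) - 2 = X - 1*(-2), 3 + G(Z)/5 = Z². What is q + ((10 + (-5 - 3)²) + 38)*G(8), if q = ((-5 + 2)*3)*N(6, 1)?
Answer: 34070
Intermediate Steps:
G(Z) = -15 + 5*Z²
N(X, Q) = 4 + X (N(X, Q) = 2 + (X - 1*(-2)) = 2 + (X + 2) = 2 + (2 + X) = 4 + X)
q = -90 (q = ((-5 + 2)*3)*(4 + 6) = -3*3*10 = -9*10 = -90)
q + ((10 + (-5 - 3)²) + 38)*G(8) = -90 + ((10 + (-5 - 3)²) + 38)*(-15 + 5*8²) = -90 + ((10 + (-8)²) + 38)*(-15 + 5*64) = -90 + ((10 + 64) + 38)*(-15 + 320) = -90 + (74 + 38)*305 = -90 + 112*305 = -90 + 34160 = 34070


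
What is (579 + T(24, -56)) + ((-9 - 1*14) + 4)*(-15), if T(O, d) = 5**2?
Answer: 889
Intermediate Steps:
T(O, d) = 25
(579 + T(24, -56)) + ((-9 - 1*14) + 4)*(-15) = (579 + 25) + ((-9 - 1*14) + 4)*(-15) = 604 + ((-9 - 14) + 4)*(-15) = 604 + (-23 + 4)*(-15) = 604 - 19*(-15) = 604 + 285 = 889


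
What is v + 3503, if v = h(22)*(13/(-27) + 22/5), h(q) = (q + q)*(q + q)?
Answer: 1497049/135 ≈ 11089.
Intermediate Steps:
h(q) = 4*q² (h(q) = (2*q)*(2*q) = 4*q²)
v = 1024144/135 (v = (4*22²)*(13/(-27) + 22/5) = (4*484)*(13*(-1/27) + 22*(⅕)) = 1936*(-13/27 + 22/5) = 1936*(529/135) = 1024144/135 ≈ 7586.3)
v + 3503 = 1024144/135 + 3503 = 1497049/135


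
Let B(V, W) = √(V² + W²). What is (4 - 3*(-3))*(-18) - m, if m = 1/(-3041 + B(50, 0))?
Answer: -699893/2991 ≈ -234.00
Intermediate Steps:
m = -1/2991 (m = 1/(-3041 + √(50² + 0²)) = 1/(-3041 + √(2500 + 0)) = 1/(-3041 + √2500) = 1/(-3041 + 50) = 1/(-2991) = -1/2991 ≈ -0.00033434)
(4 - 3*(-3))*(-18) - m = (4 - 3*(-3))*(-18) - 1*(-1/2991) = (4 + 9)*(-18) + 1/2991 = 13*(-18) + 1/2991 = -234 + 1/2991 = -699893/2991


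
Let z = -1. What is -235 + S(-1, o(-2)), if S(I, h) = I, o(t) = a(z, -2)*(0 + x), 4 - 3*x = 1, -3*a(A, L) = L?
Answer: -236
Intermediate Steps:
a(A, L) = -L/3
x = 1 (x = 4/3 - ⅓*1 = 4/3 - ⅓ = 1)
o(t) = ⅔ (o(t) = (-⅓*(-2))*(0 + 1) = (⅔)*1 = ⅔)
-235 + S(-1, o(-2)) = -235 - 1 = -236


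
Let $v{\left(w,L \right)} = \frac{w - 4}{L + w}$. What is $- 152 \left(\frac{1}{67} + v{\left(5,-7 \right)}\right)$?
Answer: $\frac{4940}{67} \approx 73.731$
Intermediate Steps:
$v{\left(w,L \right)} = \frac{-4 + w}{L + w}$
$- 152 \left(\frac{1}{67} + v{\left(5,-7 \right)}\right) = - 152 \left(\frac{1}{67} + \frac{-4 + 5}{-7 + 5}\right) = - 152 \left(\frac{1}{67} + \frac{1}{-2} \cdot 1\right) = - 152 \left(\frac{1}{67} - \frac{1}{2}\right) = \left(-152\right) \left(- \frac{65}{134}\right) = \frac{4940}{67}$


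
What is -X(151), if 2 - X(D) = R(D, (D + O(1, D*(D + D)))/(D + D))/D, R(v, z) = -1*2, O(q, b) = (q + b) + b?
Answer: -304/151 ≈ -2.0132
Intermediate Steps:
O(q, b) = q + 2*b (O(q, b) = (b + q) + b = q + 2*b)
R(v, z) = -2
X(D) = 2 + 2/D (X(D) = 2 - (-2)/D = 2 + 2/D)
-X(151) = -(2 + 2/151) = -1*304/151 = -304/151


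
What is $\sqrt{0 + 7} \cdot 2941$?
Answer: $2941 \sqrt{7} \approx 7781.2$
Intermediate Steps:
$\sqrt{0 + 7} \cdot 2941 = \sqrt{7} \cdot 2941 = 2941 \sqrt{7}$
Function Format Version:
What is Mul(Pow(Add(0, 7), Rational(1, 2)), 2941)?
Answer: Mul(2941, Pow(7, Rational(1, 2))) ≈ 7781.2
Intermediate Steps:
Mul(Pow(Add(0, 7), Rational(1, 2)), 2941) = Mul(Pow(7, Rational(1, 2)), 2941) = Mul(2941, Pow(7, Rational(1, 2)))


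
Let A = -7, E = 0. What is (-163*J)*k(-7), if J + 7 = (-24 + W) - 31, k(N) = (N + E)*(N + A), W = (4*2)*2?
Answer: 734804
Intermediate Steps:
W = 16 (W = 8*2 = 16)
k(N) = N*(-7 + N) (k(N) = (N + 0)*(N - 7) = N*(-7 + N))
J = -46 (J = -7 + ((-24 + 16) - 31) = -7 + (-8 - 31) = -7 - 39 = -46)
(-163*J)*k(-7) = (-163*(-46))*(-7*(-7 - 7)) = 7498*(-7*(-14)) = 7498*98 = 734804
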